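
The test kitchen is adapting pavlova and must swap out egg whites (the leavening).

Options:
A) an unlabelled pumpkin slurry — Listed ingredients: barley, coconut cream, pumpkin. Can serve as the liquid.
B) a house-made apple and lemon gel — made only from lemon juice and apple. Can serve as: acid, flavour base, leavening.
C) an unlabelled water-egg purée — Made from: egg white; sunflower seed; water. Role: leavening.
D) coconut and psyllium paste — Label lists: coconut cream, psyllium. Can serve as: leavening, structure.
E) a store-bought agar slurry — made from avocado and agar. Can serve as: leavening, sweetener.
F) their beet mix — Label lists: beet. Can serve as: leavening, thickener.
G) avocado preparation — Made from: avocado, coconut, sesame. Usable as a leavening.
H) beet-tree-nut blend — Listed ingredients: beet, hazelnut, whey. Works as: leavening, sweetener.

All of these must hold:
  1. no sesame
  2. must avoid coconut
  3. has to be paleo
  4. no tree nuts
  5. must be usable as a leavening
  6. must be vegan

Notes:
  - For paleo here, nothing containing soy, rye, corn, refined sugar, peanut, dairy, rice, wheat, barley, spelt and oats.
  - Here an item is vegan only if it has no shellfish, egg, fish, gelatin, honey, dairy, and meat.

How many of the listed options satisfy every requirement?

A: not usable as a leavening; has barley, so not paleo (and 1 more) — reject
B: only apple and lemon juice; none excluded — valid
C: has egg white, so not vegan — no
D: has coconut cream, so not coconut-free — reject
E: only avocado and agar; none excluded — keep
F: only beet; none excluded — keep
G: has coconut, so not coconut-free; has sesame, so not sesame-free — out
H: has whey, so not paleo; has whey, so not vegan (and 1 more) — out

3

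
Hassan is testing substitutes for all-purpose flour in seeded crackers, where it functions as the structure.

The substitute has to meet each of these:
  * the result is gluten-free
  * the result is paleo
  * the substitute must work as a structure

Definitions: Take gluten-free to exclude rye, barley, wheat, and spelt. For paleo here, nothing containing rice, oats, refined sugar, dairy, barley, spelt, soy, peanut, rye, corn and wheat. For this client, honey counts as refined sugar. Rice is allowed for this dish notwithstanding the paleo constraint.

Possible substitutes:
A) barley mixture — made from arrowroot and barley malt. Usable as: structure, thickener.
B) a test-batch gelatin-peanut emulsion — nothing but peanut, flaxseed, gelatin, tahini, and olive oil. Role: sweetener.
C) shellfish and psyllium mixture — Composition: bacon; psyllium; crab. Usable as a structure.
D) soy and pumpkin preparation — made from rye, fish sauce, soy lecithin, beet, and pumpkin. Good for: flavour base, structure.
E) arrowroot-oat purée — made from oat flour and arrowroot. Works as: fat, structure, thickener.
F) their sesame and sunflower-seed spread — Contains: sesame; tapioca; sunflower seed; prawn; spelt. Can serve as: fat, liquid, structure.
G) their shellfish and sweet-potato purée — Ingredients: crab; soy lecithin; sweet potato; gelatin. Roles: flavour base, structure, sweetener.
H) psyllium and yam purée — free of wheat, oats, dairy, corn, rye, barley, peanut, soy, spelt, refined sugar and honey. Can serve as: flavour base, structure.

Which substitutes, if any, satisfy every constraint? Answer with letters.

A: has barley malt, so not gluten-free; has barley malt, so not paleo — reject
B: not usable as a structure; has peanut, so not paleo — reject
C: paleo, gluten-free — OK
D: has rye, so not gluten-free; has rye, so not paleo — reject
E: has oat flour, so not paleo — no
F: has spelt, so not gluten-free; has spelt, so not paleo — no
G: has soy lecithin, so not paleo — no
H: paleo, gluten-free — keep

C, H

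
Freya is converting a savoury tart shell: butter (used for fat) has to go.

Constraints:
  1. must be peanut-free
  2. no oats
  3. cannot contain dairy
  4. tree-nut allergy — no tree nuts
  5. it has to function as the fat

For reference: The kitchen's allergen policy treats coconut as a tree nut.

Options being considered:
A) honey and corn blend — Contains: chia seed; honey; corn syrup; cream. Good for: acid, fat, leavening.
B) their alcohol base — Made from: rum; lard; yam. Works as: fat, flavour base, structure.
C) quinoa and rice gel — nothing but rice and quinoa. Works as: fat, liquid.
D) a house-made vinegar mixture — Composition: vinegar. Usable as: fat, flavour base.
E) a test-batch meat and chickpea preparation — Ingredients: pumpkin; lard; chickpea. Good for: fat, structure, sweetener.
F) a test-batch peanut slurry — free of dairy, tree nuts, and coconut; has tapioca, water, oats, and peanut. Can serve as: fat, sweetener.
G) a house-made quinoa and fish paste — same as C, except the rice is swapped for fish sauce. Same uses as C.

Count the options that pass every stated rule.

A: has cream, so not dairy-free — no
B: no peanut, no dairy — keep
C: every rule checks out — valid
D: only vinegar; none excluded — keep
E: no peanut, no dairy — keep
F: has peanut, so not peanut-free; has oats, so not oat-free — out
G: tree-nut-free, no oats — keep

5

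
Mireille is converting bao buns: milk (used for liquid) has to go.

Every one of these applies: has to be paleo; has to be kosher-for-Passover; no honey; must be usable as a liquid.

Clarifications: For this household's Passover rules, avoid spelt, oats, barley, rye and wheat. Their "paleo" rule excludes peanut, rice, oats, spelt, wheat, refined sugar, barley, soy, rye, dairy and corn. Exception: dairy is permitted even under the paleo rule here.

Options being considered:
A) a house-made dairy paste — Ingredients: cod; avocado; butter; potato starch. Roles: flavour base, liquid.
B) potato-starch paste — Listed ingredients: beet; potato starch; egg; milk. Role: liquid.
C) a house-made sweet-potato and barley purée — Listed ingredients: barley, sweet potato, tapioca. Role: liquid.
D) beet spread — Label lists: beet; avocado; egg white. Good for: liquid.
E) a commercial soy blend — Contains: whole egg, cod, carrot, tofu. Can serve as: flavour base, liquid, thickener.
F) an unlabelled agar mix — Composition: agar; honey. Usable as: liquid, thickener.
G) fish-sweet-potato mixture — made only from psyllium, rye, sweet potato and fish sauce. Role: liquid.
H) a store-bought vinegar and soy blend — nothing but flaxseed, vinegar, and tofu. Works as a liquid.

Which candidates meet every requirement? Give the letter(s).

A, B, D

A: dairy is permitted under the paleo carve-out; nothing else excluded — valid
B: dairy is permitted under the paleo carve-out; nothing else excluded — valid
C: has barley, so not kosher-for-Passover; has barley, so not paleo — no
D: every rule checks out — valid
E: has tofu, so not paleo — reject
F: has honey, so not honey-free — out
G: has rye, so not kosher-for-Passover; has rye, so not paleo — reject
H: has tofu, so not paleo — no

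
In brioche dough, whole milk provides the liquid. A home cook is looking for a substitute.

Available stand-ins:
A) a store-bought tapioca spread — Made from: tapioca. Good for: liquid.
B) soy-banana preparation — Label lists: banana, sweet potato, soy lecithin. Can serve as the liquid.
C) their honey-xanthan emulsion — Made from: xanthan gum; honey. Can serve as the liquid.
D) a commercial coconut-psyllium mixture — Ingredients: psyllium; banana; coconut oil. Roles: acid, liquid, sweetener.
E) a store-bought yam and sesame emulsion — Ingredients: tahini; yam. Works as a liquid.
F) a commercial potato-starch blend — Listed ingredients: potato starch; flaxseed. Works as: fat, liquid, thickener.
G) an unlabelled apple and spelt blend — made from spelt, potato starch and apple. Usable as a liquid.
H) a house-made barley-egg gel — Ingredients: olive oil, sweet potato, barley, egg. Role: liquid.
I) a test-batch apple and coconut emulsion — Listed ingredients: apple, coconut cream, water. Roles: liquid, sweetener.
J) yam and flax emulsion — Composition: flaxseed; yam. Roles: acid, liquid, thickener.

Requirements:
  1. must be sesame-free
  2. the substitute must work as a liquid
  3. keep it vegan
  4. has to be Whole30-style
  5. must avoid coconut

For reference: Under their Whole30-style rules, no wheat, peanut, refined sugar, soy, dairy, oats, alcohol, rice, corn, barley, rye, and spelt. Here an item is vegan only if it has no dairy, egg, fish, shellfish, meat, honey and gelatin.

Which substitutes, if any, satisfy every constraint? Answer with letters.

A, F, J

A: only tapioca; none excluded — keep
B: has soy lecithin, so not Whole30-style — no
C: has honey, so not vegan — out
D: has coconut oil, so not coconut-free — reject
E: has tahini, so not sesame-free — no
F: no sesame, no coconut — valid
G: has spelt, so not Whole30-style — reject
H: has barley, so not Whole30-style; has egg, so not vegan — no
I: has coconut cream, so not coconut-free — out
J: nothing on the exclusion list — OK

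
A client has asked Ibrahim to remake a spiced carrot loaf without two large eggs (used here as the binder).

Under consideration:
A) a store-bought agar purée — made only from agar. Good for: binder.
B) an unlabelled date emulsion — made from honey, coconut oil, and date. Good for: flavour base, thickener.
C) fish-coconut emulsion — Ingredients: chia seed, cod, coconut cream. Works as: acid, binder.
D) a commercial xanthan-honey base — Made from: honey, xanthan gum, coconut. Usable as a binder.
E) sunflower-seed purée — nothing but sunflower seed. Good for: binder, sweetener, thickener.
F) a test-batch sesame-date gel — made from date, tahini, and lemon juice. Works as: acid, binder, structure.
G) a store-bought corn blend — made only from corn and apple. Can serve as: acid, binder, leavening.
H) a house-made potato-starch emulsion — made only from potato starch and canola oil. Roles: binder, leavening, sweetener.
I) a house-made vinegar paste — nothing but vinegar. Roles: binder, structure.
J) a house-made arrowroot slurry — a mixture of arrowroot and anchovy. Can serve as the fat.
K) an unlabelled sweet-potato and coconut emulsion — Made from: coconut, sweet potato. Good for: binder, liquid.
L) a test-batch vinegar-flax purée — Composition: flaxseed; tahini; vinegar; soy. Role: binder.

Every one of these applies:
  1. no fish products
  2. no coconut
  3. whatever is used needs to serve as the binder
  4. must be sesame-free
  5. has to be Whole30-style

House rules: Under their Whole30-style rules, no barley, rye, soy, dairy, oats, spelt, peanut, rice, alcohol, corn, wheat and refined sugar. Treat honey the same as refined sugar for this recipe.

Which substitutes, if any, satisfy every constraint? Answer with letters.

A: no coconut, no fish — OK
B: not usable as a binder; has honey, so not Whole30-style (and 1 more) — reject
C: has cod, so not fish-free; has coconut cream, so not coconut-free — reject
D: has honey, so not Whole30-style; has coconut, so not coconut-free — out
E: Whole30-style, no fish — keep
F: has tahini, so not sesame-free — no
G: has corn, so not Whole30-style — reject
H: only canola oil and potato starch; none excluded — valid
I: only vinegar; none excluded — OK
J: not usable as a binder; has anchovy, so not fish-free — reject
K: has coconut, so not coconut-free — out
L: has soy, so not Whole30-style; has tahini, so not sesame-free — no

A, E, H, I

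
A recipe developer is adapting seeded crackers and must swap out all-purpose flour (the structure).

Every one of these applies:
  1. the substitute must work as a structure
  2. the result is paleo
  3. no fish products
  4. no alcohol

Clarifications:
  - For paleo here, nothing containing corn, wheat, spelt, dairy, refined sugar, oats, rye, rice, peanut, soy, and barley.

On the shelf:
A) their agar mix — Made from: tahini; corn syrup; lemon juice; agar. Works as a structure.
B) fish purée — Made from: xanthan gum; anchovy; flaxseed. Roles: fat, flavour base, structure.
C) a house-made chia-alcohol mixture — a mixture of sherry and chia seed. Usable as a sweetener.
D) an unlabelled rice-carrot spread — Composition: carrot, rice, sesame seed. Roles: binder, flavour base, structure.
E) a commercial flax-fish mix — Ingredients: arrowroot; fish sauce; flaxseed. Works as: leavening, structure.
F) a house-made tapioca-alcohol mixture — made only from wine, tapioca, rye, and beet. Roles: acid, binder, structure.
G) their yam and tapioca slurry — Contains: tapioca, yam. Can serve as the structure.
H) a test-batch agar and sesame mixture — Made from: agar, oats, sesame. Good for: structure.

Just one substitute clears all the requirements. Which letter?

G

A: has corn syrup, so not paleo — no
B: has anchovy, so not fish-free — no
C: not usable as a structure; has sherry, so not alcohol-free — out
D: has rice, so not paleo — out
E: has fish sauce, so not fish-free — no
F: has rye, so not paleo; has wine, so not alcohol-free — reject
G: no fish, paleo — valid
H: has oats, so not paleo — reject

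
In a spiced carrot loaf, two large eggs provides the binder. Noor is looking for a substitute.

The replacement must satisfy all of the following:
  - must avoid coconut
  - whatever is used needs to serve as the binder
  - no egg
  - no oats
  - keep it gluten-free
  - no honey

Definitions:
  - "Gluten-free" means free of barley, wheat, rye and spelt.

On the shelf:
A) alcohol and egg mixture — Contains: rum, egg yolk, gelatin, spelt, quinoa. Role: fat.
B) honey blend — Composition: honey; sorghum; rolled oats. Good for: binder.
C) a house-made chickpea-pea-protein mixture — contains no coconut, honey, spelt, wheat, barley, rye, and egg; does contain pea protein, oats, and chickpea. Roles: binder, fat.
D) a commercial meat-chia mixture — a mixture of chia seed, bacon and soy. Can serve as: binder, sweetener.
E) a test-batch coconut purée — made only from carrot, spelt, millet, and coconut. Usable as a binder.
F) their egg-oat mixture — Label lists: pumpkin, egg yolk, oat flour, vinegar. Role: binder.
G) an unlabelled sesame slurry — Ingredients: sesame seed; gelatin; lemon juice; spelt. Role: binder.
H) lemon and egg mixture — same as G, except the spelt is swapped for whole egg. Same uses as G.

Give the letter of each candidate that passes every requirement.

D

A: not usable as a binder; has spelt, so not gluten-free (and 1 more) — out
B: has honey, so not honey-free; has rolled oats, so not oat-free — out
C: has oats, so not oat-free — no
D: all constraints satisfied — keep
E: has spelt, so not gluten-free; has coconut, so not coconut-free — out
F: has oat flour, so not oat-free; has egg yolk, so not egg-free — reject
G: has spelt, so not gluten-free — out
H: has whole egg, so not egg-free — no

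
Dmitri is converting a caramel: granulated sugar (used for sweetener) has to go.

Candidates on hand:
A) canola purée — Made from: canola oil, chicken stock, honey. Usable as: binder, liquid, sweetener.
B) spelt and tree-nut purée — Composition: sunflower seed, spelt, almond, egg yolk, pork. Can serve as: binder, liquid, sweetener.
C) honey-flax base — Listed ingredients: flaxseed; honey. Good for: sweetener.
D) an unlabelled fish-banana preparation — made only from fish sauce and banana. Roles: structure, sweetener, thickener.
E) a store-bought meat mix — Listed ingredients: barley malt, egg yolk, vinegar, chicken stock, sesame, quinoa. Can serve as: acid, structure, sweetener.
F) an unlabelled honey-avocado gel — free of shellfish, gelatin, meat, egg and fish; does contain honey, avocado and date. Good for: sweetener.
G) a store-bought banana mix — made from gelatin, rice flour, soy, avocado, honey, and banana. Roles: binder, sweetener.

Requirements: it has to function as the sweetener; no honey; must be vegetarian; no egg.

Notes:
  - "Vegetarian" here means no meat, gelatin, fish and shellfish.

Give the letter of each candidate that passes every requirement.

A: has chicken stock, so not vegetarian; has honey, so not honey-free — reject
B: has pork, so not vegetarian; has egg yolk, so not egg-free — out
C: has honey, so not honey-free — no
D: has fish sauce, so not vegetarian — out
E: has chicken stock, so not vegetarian; has egg yolk, so not egg-free — out
F: has honey, so not honey-free — out
G: has gelatin, so not vegetarian; has honey, so not honey-free — out

none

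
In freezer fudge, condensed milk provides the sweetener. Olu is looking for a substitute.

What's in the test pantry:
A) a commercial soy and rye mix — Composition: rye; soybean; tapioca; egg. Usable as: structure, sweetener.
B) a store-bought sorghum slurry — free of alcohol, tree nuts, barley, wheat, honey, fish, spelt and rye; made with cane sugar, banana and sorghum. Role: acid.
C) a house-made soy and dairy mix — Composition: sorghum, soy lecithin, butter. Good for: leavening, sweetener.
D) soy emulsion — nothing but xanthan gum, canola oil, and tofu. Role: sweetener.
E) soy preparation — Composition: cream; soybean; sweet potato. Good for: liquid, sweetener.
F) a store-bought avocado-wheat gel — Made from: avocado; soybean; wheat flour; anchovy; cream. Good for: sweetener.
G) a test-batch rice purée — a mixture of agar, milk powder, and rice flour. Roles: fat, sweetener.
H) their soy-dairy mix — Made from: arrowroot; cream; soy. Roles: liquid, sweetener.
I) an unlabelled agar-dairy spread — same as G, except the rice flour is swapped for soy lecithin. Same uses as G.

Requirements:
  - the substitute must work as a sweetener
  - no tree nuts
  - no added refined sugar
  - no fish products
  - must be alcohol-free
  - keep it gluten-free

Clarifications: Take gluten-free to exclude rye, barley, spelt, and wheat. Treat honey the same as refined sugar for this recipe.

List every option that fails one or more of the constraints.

A, B, F

A: has rye, so not gluten-free — no
B: not usable as a sweetener; has cane sugar, so not no-added-sugar — out
C: only butter, soy lecithin, and sorghum; none excluded — valid
D: only tofu, xanthan gum and canola oil; none excluded — OK
E: every rule checks out — OK
F: has wheat flour, so not gluten-free; has anchovy, so not fish-free — no
G: only milk powder, rice flour and agar; none excluded — OK
H: works as a sweetener, no fish, no tree nuts — keep
I: no tree nuts, gluten-free — OK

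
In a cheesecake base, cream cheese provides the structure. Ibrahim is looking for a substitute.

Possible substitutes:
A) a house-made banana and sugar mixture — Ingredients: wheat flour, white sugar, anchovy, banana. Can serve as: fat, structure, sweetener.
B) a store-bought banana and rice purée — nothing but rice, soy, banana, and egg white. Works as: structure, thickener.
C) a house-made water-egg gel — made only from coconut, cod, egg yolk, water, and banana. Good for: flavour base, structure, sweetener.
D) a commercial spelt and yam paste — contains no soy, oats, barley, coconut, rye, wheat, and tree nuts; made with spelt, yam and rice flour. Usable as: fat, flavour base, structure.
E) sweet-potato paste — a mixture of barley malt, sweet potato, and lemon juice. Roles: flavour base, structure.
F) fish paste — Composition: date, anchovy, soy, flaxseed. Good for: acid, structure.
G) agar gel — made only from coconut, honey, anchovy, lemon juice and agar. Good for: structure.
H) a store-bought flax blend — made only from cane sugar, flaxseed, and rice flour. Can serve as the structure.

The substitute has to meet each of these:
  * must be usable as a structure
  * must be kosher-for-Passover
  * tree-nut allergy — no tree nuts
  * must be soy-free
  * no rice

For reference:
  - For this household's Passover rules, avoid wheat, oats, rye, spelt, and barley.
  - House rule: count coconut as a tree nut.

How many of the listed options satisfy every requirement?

A: has wheat flour, so not kosher-for-Passover — out
B: has soy, so not soy-free; has rice, so not rice-free — out
C: has coconut, so not tree-nut-free — no
D: has spelt, so not kosher-for-Passover; has rice flour, so not rice-free — reject
E: has barley malt, so not kosher-for-Passover — reject
F: has soy, so not soy-free — reject
G: has coconut, so not tree-nut-free — out
H: has rice flour, so not rice-free — out

0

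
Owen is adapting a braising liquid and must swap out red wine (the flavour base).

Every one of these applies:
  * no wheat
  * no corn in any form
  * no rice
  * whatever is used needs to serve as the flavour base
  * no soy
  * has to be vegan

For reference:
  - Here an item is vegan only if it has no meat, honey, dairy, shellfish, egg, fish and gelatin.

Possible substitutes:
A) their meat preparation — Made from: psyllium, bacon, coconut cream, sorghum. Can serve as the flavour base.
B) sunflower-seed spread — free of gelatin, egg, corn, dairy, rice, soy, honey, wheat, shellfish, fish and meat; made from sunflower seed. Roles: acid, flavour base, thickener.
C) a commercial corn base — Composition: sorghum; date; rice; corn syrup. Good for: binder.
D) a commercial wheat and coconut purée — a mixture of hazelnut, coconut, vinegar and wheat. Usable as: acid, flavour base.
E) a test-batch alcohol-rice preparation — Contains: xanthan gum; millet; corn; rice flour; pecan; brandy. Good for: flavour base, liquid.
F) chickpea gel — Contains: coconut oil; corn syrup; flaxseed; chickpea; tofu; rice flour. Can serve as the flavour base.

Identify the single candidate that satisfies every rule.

A: has bacon, so not vegan — no
B: no wheat, vegan — keep
C: not usable as a flavour base; has corn syrup, so not corn-free (and 1 more) — reject
D: has wheat, so not wheat-free — no
E: has corn, so not corn-free; has rice flour, so not rice-free — no
F: has corn syrup, so not corn-free; has rice flour, so not rice-free (and 1 more) — reject

B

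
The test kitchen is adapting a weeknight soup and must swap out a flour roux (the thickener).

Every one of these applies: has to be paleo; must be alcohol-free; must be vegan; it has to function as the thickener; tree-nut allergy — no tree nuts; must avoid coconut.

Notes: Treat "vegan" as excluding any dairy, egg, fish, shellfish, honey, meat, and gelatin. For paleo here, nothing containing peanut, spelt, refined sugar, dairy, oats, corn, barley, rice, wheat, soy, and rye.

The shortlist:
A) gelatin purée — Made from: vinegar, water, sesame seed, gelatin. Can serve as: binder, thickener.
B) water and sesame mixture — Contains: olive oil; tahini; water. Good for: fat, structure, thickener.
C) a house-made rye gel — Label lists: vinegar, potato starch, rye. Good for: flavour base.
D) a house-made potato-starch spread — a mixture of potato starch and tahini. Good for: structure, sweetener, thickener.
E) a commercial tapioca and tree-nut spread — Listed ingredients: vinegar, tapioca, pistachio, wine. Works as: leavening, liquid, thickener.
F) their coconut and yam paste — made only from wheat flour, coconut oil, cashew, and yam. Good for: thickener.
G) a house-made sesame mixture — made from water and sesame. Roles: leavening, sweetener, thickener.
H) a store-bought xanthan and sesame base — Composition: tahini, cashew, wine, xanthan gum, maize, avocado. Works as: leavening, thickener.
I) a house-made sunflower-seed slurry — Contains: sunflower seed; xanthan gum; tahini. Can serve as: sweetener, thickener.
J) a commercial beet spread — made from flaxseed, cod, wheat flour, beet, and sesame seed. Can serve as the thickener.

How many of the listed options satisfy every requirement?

4

A: has gelatin, so not vegan — no
B: only tahini, water, and olive oil; none excluded — OK
C: not usable as a thickener; has rye, so not paleo — reject
D: nothing on the exclusion list — OK
E: has wine, so not alcohol-free; has pistachio, so not tree-nut-free — no
F: has wheat flour, so not paleo; has coconut oil, so not coconut-free (and 1 more) — reject
G: nothing on the exclusion list — valid
H: has maize, so not paleo; has wine, so not alcohol-free (and 1 more) — no
I: works as a thickener, no alcohol, paleo — OK
J: has cod, so not vegan; has wheat flour, so not paleo — reject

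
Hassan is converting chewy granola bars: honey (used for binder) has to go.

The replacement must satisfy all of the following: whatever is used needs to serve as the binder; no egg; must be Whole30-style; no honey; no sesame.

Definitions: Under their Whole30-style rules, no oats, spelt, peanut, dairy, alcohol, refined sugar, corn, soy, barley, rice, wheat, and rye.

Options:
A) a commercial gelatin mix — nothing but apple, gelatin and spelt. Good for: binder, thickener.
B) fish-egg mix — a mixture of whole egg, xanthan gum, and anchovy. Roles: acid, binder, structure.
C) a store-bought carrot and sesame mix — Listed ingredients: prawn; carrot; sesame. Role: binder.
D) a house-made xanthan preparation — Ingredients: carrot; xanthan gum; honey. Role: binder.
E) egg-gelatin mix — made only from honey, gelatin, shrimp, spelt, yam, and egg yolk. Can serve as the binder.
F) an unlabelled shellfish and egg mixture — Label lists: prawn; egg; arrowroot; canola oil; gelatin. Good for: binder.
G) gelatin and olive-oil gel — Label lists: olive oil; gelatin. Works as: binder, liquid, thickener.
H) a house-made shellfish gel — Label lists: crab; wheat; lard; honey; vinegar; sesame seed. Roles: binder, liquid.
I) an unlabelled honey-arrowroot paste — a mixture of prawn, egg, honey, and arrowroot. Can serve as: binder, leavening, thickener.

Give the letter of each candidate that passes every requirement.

A: has spelt, so not Whole30-style — no
B: has whole egg, so not egg-free — out
C: has sesame, so not sesame-free — reject
D: has honey, so not honey-free — no
E: has spelt, so not Whole30-style; has egg yolk, so not egg-free (and 1 more) — out
F: has egg, so not egg-free — out
G: works as a binder, no honey, no sesame — OK
H: has wheat, so not Whole30-style; has sesame seed, so not sesame-free (and 1 more) — out
I: has egg, so not egg-free; has honey, so not honey-free — reject

G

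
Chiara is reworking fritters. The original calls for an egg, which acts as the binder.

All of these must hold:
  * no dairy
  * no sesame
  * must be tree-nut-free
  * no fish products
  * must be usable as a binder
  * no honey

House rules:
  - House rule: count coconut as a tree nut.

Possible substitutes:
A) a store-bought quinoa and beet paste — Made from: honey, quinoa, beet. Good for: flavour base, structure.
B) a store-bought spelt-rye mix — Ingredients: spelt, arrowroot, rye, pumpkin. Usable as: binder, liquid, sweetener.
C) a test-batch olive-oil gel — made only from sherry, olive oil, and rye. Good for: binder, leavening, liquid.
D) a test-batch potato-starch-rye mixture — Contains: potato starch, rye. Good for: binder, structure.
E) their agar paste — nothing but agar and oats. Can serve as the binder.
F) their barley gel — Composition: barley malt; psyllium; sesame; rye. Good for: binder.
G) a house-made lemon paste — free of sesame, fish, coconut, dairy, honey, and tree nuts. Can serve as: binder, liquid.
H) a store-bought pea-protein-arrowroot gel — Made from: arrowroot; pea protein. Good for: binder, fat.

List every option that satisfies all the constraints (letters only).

A: not usable as a binder; has honey, so not honey-free — no
B: every rule checks out — OK
C: works as a binder, tree-nut-free, no fish — OK
D: works as a binder, no dairy, tree-nut-free — valid
E: only oats and agar; none excluded — keep
F: has sesame, so not sesame-free — reject
G: no sesame, tree-nut-free — valid
H: only pea protein and arrowroot; none excluded — keep

B, C, D, E, G, H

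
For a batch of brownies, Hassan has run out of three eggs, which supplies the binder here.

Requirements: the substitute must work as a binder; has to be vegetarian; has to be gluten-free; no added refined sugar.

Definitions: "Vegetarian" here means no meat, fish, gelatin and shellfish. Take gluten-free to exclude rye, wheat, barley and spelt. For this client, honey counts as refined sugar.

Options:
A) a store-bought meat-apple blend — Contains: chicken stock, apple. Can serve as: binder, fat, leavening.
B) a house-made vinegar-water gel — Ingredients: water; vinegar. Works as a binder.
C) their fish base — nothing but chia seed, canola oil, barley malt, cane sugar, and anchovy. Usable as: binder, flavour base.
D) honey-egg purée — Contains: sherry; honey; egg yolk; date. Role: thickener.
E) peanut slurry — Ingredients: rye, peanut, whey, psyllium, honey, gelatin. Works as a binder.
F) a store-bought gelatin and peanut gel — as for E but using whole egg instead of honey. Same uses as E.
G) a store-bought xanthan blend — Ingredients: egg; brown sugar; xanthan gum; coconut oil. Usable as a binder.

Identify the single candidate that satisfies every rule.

A: has chicken stock, so not vegetarian — reject
B: every rule checks out — valid
C: has anchovy, so not vegetarian; has barley malt, so not gluten-free (and 1 more) — out
D: not usable as a binder; has honey, so not no-added-sugar — reject
E: has gelatin, so not vegetarian; has rye, so not gluten-free (and 1 more) — out
F: has gelatin, so not vegetarian; has rye, so not gluten-free — reject
G: has brown sugar, so not no-added-sugar — reject

B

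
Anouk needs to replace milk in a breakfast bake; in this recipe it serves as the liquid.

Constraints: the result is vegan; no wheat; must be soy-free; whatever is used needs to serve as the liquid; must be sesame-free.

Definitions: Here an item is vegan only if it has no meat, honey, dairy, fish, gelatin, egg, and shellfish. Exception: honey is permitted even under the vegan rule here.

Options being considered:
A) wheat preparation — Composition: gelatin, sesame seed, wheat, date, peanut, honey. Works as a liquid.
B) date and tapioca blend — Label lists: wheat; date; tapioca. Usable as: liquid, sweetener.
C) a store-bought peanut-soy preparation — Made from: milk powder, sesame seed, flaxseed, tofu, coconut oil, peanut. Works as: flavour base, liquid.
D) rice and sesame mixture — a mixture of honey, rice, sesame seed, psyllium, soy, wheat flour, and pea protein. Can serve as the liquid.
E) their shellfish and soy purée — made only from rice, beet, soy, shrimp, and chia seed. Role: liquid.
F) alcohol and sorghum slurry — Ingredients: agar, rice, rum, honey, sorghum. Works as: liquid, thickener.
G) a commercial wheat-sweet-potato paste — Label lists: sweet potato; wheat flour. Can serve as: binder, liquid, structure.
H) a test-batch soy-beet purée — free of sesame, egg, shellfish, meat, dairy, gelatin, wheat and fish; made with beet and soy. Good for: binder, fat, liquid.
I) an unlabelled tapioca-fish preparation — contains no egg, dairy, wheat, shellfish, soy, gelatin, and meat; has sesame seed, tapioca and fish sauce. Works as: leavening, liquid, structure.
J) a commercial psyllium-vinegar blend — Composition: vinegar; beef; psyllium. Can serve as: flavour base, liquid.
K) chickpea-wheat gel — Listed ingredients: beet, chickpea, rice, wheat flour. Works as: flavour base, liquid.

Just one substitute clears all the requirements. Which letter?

A: has gelatin, so not vegan; has wheat, so not wheat-free (and 1 more) — out
B: has wheat, so not wheat-free — no
C: has milk powder, so not vegan; has tofu, so not soy-free (and 1 more) — no
D: has wheat flour, so not wheat-free; has soy, so not soy-free (and 1 more) — reject
E: has shrimp, so not vegan; has soy, so not soy-free — out
F: honey is permitted under the vegan carve-out; nothing else excluded — keep
G: has wheat flour, so not wheat-free — out
H: has soy, so not soy-free — reject
I: has fish sauce, so not vegan; has sesame seed, so not sesame-free — out
J: has beef, so not vegan — reject
K: has wheat flour, so not wheat-free — reject

F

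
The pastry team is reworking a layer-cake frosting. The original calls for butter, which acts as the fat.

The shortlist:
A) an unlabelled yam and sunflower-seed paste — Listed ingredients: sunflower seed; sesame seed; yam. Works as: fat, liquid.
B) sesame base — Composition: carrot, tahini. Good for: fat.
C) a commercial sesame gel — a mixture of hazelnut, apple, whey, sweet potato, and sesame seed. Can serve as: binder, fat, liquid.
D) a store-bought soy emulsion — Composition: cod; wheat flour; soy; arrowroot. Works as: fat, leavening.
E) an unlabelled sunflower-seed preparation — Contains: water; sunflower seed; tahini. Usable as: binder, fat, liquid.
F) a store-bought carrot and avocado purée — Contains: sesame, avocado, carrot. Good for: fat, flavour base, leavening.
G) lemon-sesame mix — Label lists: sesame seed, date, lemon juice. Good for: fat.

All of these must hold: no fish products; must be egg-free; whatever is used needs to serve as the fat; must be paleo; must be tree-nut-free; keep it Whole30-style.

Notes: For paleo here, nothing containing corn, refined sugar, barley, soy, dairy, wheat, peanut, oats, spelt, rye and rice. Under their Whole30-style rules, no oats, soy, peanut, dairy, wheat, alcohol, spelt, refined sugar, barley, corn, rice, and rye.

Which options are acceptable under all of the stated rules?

A: works as a fat, no egg, paleo — keep
B: every rule checks out — valid
C: has whey, so not paleo; has whey, so not Whole30-style (and 1 more) — reject
D: has soy, so not paleo; has soy, so not Whole30-style (and 1 more) — no
E: no tree nuts, paleo — OK
F: only sesame, carrot and avocado; none excluded — keep
G: only sesame seed, date, and lemon juice; none excluded — keep

A, B, E, F, G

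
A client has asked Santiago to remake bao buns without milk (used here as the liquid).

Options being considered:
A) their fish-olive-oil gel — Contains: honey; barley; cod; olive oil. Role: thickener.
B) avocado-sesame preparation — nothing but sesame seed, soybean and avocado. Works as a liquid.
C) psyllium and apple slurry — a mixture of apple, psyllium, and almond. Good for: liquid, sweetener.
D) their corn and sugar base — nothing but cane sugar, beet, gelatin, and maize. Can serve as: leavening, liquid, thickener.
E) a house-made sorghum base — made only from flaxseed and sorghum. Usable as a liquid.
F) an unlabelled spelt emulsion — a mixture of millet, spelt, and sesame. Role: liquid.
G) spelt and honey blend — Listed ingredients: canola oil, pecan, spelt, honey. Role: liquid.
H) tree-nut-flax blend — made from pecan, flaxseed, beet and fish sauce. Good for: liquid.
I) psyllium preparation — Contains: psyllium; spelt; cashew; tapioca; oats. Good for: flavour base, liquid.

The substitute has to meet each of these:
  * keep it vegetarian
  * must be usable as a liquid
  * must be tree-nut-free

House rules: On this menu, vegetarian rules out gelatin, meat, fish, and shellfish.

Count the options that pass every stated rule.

A: not usable as a liquid; has cod, so not vegetarian — reject
B: nothing on the exclusion list — keep
C: has almond, so not tree-nut-free — no
D: has gelatin, so not vegetarian — no
E: only sorghum and flaxseed; none excluded — OK
F: every rule checks out — keep
G: has pecan, so not tree-nut-free — out
H: has fish sauce, so not vegetarian; has pecan, so not tree-nut-free — no
I: has cashew, so not tree-nut-free — reject

3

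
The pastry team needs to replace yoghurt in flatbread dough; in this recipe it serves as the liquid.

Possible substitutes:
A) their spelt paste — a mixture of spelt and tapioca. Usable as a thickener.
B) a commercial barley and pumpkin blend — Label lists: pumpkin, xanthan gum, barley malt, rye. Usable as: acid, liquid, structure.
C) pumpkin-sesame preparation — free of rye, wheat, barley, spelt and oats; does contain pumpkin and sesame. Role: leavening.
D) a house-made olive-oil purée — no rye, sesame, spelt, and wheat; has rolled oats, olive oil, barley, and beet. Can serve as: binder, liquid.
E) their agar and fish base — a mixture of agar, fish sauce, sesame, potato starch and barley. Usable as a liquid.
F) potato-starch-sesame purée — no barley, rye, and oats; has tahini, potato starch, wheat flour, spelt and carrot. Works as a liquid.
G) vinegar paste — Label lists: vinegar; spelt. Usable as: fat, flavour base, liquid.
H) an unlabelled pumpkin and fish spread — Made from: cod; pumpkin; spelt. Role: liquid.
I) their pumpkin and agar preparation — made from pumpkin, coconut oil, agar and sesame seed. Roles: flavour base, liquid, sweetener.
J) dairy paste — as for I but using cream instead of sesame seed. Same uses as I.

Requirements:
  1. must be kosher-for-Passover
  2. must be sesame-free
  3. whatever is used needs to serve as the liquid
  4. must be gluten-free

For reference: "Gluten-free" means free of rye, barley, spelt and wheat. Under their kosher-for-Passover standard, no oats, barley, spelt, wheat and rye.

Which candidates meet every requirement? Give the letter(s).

J

A: not usable as a liquid; has spelt, so not gluten-free (and 1 more) — no
B: has barley malt, so not gluten-free; has barley malt, so not kosher-for-Passover — reject
C: not usable as a liquid; has sesame, so not sesame-free — no
D: has barley, so not gluten-free; has barley, so not kosher-for-Passover — reject
E: has barley, so not gluten-free; has barley, so not kosher-for-Passover (and 1 more) — reject
F: has spelt, so not gluten-free; has spelt, so not kosher-for-Passover (and 1 more) — out
G: has spelt, so not gluten-free; has spelt, so not kosher-for-Passover — no
H: has spelt, so not gluten-free; has spelt, so not kosher-for-Passover — no
I: has sesame seed, so not sesame-free — out
J: coconut oil and cream etc. — none of it excluded — keep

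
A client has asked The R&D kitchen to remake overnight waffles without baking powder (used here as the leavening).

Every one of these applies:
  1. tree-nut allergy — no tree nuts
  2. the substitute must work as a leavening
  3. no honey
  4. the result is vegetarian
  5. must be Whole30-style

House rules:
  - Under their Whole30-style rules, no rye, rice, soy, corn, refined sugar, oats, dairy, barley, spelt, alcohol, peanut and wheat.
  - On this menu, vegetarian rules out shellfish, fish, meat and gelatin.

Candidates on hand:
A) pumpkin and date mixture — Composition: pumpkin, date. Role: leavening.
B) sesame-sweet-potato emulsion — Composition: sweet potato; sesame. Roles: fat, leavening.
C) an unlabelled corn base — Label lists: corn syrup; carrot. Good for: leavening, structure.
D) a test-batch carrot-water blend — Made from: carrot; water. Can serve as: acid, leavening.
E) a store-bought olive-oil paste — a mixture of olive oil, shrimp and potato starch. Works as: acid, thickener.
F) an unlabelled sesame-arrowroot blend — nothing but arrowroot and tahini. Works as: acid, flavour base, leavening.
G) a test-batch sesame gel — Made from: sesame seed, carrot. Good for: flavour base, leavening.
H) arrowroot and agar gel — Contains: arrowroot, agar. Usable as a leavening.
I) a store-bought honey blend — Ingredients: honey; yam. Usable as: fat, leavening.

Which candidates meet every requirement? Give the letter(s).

A, B, D, F, G, H

A: no honey, Whole30-style — OK
B: only sesame and sweet potato; none excluded — keep
C: has corn syrup, so not Whole30-style — out
D: nothing on the exclusion list — keep
E: not usable as a leavening; has shrimp, so not vegetarian — reject
F: only tahini and arrowroot; none excluded — OK
G: Whole30-style, no tree nuts — OK
H: only agar and arrowroot; none excluded — keep
I: has honey, so not honey-free — reject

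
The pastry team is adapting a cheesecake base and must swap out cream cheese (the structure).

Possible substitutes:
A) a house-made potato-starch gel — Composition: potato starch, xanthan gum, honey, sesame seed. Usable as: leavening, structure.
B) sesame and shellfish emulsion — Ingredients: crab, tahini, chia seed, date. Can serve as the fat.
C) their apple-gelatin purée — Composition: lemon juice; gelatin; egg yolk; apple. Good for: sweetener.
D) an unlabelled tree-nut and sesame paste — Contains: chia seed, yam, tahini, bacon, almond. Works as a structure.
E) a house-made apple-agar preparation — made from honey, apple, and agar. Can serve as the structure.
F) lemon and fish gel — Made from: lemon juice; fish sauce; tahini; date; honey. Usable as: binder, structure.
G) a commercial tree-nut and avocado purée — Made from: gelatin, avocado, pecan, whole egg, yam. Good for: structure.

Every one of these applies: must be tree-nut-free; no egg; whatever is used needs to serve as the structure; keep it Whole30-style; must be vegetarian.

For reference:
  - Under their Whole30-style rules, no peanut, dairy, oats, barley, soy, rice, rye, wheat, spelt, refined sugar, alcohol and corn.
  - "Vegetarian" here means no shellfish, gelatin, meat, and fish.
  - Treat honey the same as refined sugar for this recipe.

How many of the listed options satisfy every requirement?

0

A: has honey, so not Whole30-style — reject
B: not usable as a structure; has crab, so not vegetarian — no
C: not usable as a structure; has gelatin, so not vegetarian (and 1 more) — reject
D: has bacon, so not vegetarian; has almond, so not tree-nut-free — no
E: has honey, so not Whole30-style — no
F: has honey, so not Whole30-style; has fish sauce, so not vegetarian — reject
G: has gelatin, so not vegetarian; has whole egg, so not egg-free (and 1 more) — no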